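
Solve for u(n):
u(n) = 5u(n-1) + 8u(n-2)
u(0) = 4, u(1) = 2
Characteristic equation: x² - 5x - 8 = 0.
Discriminant Δ = (5)² + 4·(8) = 57.
Roots r₁,₂ = (5 ± √57)/2, so r₁ = \frac{5}{2} + \frac{\sqrt{57}}{2}, r₂ = \frac{5}{2} - \frac{\sqrt{57}}{2}.
General solution: u(n) = A·r₁^n + B·r₂^n.
From the initial conditions, A + B = 4 and r₁A + r₂B = 2.
Since r₁ - r₂ = √57: A = (2 - (4)r₂)/√57 = 2 - \frac{8 \sqrt{57}}{57}, and B = 4 - A = \frac{8 \sqrt{57}}{57} + 2.
So u(n) = \left(2 - \frac{8 \sqrt{57}}{57}\right)\left(\frac{5}{2} + \frac{\sqrt{57}}{2}\right)^n + \left(\frac{8 \sqrt{57}}{57} + 2\right)\left(\frac{5}{2} - \frac{\sqrt{57}}{2}\right)^n.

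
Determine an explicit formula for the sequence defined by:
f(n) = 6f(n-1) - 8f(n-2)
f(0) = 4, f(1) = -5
Characteristic equation: x² - 6x + 8 = 0, which factors as (x - (4))(x - (2)) = 0.
Roots r₁ = 4, r₂ = 2 (distinct).
General solution: f(n) = A·(4)^n + B·(2)^n.
From f(0) = 4: A + B = 4.
From f(1) = -5: 4A + 2B = -5.
Solving: A = - \frac{13}{2}, B = \frac{21}{2}.
So f(n) = \frac{21 \cdot 2^{n}}{2} - \frac{13 \cdot 4^{n}}{2}.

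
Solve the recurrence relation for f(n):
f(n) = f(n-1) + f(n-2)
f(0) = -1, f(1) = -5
Characteristic equation: x² - x - 1 = 0.
Discriminant Δ = (1)² + 4·(1) = 5.
Roots r₁,₂ = (1 ± √5)/2, so r₁ = \frac{1}{2} + \frac{\sqrt{5}}{2}, r₂ = \frac{1}{2} - \frac{\sqrt{5}}{2}.
General solution: f(n) = A·r₁^n + B·r₂^n.
From the initial conditions, A + B = -1 and r₁A + r₂B = -5.
Since r₁ - r₂ = √5: A = (-5 - (-1)r₂)/√5 = - \frac{9 \sqrt{5}}{10} - \frac{1}{2}, and B = -1 - A = - \frac{1}{2} + \frac{9 \sqrt{5}}{10}.
So f(n) = \left(- \frac{9 \sqrt{5}}{10} - \frac{1}{2}\right)\left(\frac{1}{2} + \frac{\sqrt{5}}{2}\right)^n + \left(- \frac{1}{2} + \frac{9 \sqrt{5}}{10}\right)\left(\frac{1}{2} - \frac{\sqrt{5}}{2}\right)^n.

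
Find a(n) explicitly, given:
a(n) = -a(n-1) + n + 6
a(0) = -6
First-order linear with linear forcing.
Homogeneous solution: a_h(n) = A·(-1)^n.
Try particular a_p(n) = pn + q. Substituting:
  pn + q = -(p(n-1) + q) + n + 6.
Matching the n-coefficient: p = -p + 1 ⇒ p = \frac{1}{2}.
Matching constants: q = p - q + 6 ⇒ q = \frac{13}{4}.
General: a(n) = A·(-1)^n + \frac{n}{2} + \frac{13}{4}.
Apply a(0) = -6: A + \frac{13}{4} = -6 ⇒ A = - \frac{37}{4}.
So a(n) = - \frac{37 \left(-1\right)^{n}}{4} + \frac{n}{2} + \frac{13}{4}.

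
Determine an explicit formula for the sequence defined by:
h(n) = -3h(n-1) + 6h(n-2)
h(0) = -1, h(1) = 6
Characteristic equation: x² + 3x - 6 = 0.
Discriminant Δ = (-3)² + 4·(6) = 33.
Roots r₁,₂ = (-3 ± √33)/2, so r₁ = - \frac{3}{2} + \frac{\sqrt{33}}{2}, r₂ = - \frac{\sqrt{33}}{2} - \frac{3}{2}.
General solution: h(n) = A·r₁^n + B·r₂^n.
From the initial conditions, A + B = -1 and r₁A + r₂B = 6.
Since r₁ - r₂ = √33: A = (6 - (-1)r₂)/√33 = - \frac{1}{2} + \frac{3 \sqrt{33}}{22}, and B = -1 - A = - \frac{3 \sqrt{33}}{22} - \frac{1}{2}.
So h(n) = \left(- \frac{1}{2} + \frac{3 \sqrt{33}}{22}\right)\left(- \frac{3}{2} + \frac{\sqrt{33}}{2}\right)^n + \left(- \frac{3 \sqrt{33}}{22} - \frac{1}{2}\right)\left(- \frac{\sqrt{33}}{2} - \frac{3}{2}\right)^n.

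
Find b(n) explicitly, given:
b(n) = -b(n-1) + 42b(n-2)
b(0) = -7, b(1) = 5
Characteristic equation: x² + x - 42 = 0, which factors as (x - (6))(x - (-7)) = 0.
Roots r₁ = 6, r₂ = -7 (distinct).
General solution: b(n) = A·(6)^n + B·(-7)^n.
From b(0) = -7: A + B = -7.
From b(1) = 5: 6A - 7B = 5.
Solving: A = - \frac{44}{13}, B = - \frac{47}{13}.
So b(n) = - \frac{47 \left(-7\right)^{n}}{13} - \frac{44 \cdot 6^{n}}{13}.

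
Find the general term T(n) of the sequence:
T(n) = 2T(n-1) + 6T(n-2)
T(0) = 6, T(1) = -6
Characteristic equation: x² - 2x - 6 = 0.
Discriminant Δ = (2)² + 4·(6) = 28.
Roots r₁,₂ = (2 ± √28)/2, so r₁ = 1 + \sqrt{7}, r₂ = 1 - \sqrt{7}.
General solution: T(n) = A·r₁^n + B·r₂^n.
From the initial conditions, A + B = 6 and r₁A + r₂B = -6.
Since r₁ - r₂ = √28: A = (-6 - (6)r₂)/√28 = 3 - \frac{6 \sqrt{7}}{7}, and B = 6 - A = \frac{6 \sqrt{7}}{7} + 3.
So T(n) = \left(3 - \frac{6 \sqrt{7}}{7}\right)\left(1 + \sqrt{7}\right)^n + \left(\frac{6 \sqrt{7}}{7} + 3\right)\left(1 - \sqrt{7}\right)^n.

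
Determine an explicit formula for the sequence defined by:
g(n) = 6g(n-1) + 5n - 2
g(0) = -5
First-order linear with linear forcing.
Homogeneous solution: g_h(n) = A·(6)^n.
Try particular g_p(n) = pn + q. Substituting:
  pn + q = 6(p(n-1) + q) + 5n - 2.
Matching the n-coefficient: p = 6p + 5 ⇒ p = -1.
Matching constants: q = -6p + 6q - 2 ⇒ q = - \frac{4}{5}.
General: g(n) = A·(6)^n - n - \frac{4}{5}.
Apply g(0) = -5: A - \frac{4}{5} = -5 ⇒ A = - \frac{21}{5}.
So g(n) = - \frac{21 \cdot 6^{n}}{5} - n - \frac{4}{5}.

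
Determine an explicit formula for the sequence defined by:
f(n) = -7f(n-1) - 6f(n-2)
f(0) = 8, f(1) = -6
Characteristic equation: x² + 7x + 6 = 0, which factors as (x - (-1))(x - (-6)) = 0.
Roots r₁ = -1, r₂ = -6 (distinct).
General solution: f(n) = A·(-1)^n + B·(-6)^n.
From f(0) = 8: A + B = 8.
From f(1) = -6: -A - 6B = -6.
Solving: A = \frac{42}{5}, B = - \frac{2}{5}.
So f(n) = \frac{42 \left(-1\right)^{n}}{5} - \frac{2 \left(-6\right)^{n}}{5}.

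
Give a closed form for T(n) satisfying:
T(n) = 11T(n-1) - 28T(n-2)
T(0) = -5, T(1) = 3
Characteristic equation: x² - 11x + 28 = 0, which factors as (x - (4))(x - (7)) = 0.
Roots r₁ = 4, r₂ = 7 (distinct).
General solution: T(n) = A·(4)^n + B·(7)^n.
From T(0) = -5: A + B = -5.
From T(1) = 3: 4A + 7B = 3.
Solving: A = - \frac{38}{3}, B = \frac{23}{3}.
So T(n) = - \frac{38 \cdot 4^{n}}{3} + \frac{23 \cdot 7^{n}}{3}.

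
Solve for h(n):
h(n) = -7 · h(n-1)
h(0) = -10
Pure geometric recurrence with ratio -7.
By induction h(n) = h(0) · (-7)^n = - 10 \left(-7\right)^{n}.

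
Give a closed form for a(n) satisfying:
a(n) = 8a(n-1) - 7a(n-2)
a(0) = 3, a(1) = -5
Characteristic equation: x² - 8x + 7 = 0, which factors as (x - (1))(x - (7)) = 0.
Roots r₁ = 1, r₂ = 7 (distinct).
General solution: a(n) = A·(1)^n + B·(7)^n.
From a(0) = 3: A + B = 3.
From a(1) = -5: A + 7B = -5.
Solving: A = \frac{13}{3}, B = - \frac{4}{3}.
So a(n) = \frac{13}{3} - \frac{4 \cdot 7^{n}}{3}.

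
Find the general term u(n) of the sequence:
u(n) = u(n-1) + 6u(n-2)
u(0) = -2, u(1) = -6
Characteristic equation: x² - x - 6 = 0, which factors as (x - (-2))(x - (3)) = 0.
Roots r₁ = -2, r₂ = 3 (distinct).
General solution: u(n) = A·(-2)^n + B·(3)^n.
From u(0) = -2: A + B = -2.
From u(1) = -6: -2A + 3B = -6.
Solving: A = 0, B = -2.
So u(n) = - 2 \cdot 3^{n}.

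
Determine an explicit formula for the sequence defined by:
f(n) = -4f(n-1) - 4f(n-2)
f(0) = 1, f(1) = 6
Characteristic equation: x² + 4x + 4 = 0, which is (x - (-2))².
Repeated root r = -2.
General solution: f(n) = (A + Bn)·(-2)^n.
From f(0) = 1: A = 1.
From f(1) = 6: (A + B)·(-2) = 6 ⇒ B = -4.
So f(n) = \left(1 - 4 n\right) \cdot (-2)^n.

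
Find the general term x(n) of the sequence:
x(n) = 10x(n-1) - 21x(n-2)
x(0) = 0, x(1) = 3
Characteristic equation: x² - 10x + 21 = 0, which factors as (x - (7))(x - (3)) = 0.
Roots r₁ = 7, r₂ = 3 (distinct).
General solution: x(n) = A·(7)^n + B·(3)^n.
From x(0) = 0: A + B = 0.
From x(1) = 3: 7A + 3B = 3.
Solving: A = \frac{3}{4}, B = - \frac{3}{4}.
So x(n) = - \frac{3 \cdot 3^{n}}{4} + \frac{3 \cdot 7^{n}}{4}.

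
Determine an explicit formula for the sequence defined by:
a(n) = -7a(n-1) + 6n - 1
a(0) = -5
First-order linear with linear forcing.
Homogeneous solution: a_h(n) = A·(-7)^n.
Try particular a_p(n) = pn + q. Substituting:
  pn + q = -7(p(n-1) + q) + 6n - 1.
Matching the n-coefficient: p = -7p + 6 ⇒ p = \frac{3}{4}.
Matching constants: q = 7p - 7q - 1 ⇒ q = \frac{17}{32}.
General: a(n) = A·(-7)^n + \frac{3 n}{4} + \frac{17}{32}.
Apply a(0) = -5: A + \frac{17}{32} = -5 ⇒ A = - \frac{177}{32}.
So a(n) = - \frac{177 \left(-7\right)^{n}}{32} + \frac{3 n}{4} + \frac{17}{32}.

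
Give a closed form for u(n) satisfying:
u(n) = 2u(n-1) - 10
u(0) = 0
First-order linear non-homogeneous.
Homogeneous solution: u_h(n) = A·(2)^n.
Try constant particular solution u_p = K: K = 2K - 10 ⇒ K = 10.
General: u(n) = A·(2)^n + 10.
Apply u(0) = 0: A + 10 = 0 ⇒ A = -10.
So u(n) = 10 - 10 \cdot 2^{n}.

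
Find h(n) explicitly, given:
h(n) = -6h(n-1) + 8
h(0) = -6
First-order linear non-homogeneous.
Homogeneous solution: h_h(n) = A·(-6)^n.
Try constant particular solution h_p = K: K = -6K + 8 ⇒ K = \frac{8}{7}.
General: h(n) = A·(-6)^n + \frac{8}{7}.
Apply h(0) = -6: A + \frac{8}{7} = -6 ⇒ A = - \frac{50}{7}.
So h(n) = \frac{8}{7} - \frac{50 \left(-6\right)^{n}}{7}.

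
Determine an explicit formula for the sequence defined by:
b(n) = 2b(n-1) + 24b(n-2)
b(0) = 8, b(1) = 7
Characteristic equation: x² - 2x - 24 = 0, which factors as (x - (6))(x - (-4)) = 0.
Roots r₁ = 6, r₂ = -4 (distinct).
General solution: b(n) = A·(6)^n + B·(-4)^n.
From b(0) = 8: A + B = 8.
From b(1) = 7: 6A - 4B = 7.
Solving: A = \frac{39}{10}, B = \frac{41}{10}.
So b(n) = \frac{41 \left(-4\right)^{n}}{10} + \frac{39 \cdot 6^{n}}{10}.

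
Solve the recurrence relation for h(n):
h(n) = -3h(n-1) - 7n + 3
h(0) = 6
First-order linear with linear forcing.
Homogeneous solution: h_h(n) = A·(-3)^n.
Try particular h_p(n) = pn + q. Substituting:
  pn + q = -3(p(n-1) + q) - 7n + 3.
Matching the n-coefficient: p = -3p - 7 ⇒ p = - \frac{7}{4}.
Matching constants: q = 3p - 3q + 3 ⇒ q = - \frac{9}{16}.
General: h(n) = A·(-3)^n - \frac{7 n}{4} - \frac{9}{16}.
Apply h(0) = 6: A - \frac{9}{16} = 6 ⇒ A = \frac{105}{16}.
So h(n) = \frac{105 \left(-3\right)^{n}}{16} - \frac{7 n}{4} - \frac{9}{16}.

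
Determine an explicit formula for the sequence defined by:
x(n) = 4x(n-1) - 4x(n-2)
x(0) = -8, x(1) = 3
Characteristic equation: x² - 4x + 4 = 0, which is (x - (2))².
Repeated root r = 2.
General solution: x(n) = (A + Bn)·(2)^n.
From x(0) = -8: A = -8.
From x(1) = 3: (A + B)·(2) = 3 ⇒ B = \frac{19}{2}.
So x(n) = \left(\frac{19 n}{2} - 8\right) \cdot (2)^n.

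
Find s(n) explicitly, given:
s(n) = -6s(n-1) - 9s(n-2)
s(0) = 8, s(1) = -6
Characteristic equation: x² + 6x + 9 = 0, which is (x - (-3))².
Repeated root r = -3.
General solution: s(n) = (A + Bn)·(-3)^n.
From s(0) = 8: A = 8.
From s(1) = -6: (A + B)·(-3) = -6 ⇒ B = -6.
So s(n) = \left(8 - 6 n\right) \cdot (-3)^n.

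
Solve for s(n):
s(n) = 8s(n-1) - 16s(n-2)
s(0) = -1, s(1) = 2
Characteristic equation: x² - 8x + 16 = 0, which is (x - (4))².
Repeated root r = 4.
General solution: s(n) = (A + Bn)·(4)^n.
From s(0) = -1: A = -1.
From s(1) = 2: (A + B)·(4) = 2 ⇒ B = \frac{3}{2}.
So s(n) = \left(\frac{3 n}{2} - 1\right) \cdot (4)^n.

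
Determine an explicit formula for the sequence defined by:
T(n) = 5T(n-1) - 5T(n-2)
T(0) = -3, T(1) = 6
Characteristic equation: x² - 5x + 5 = 0.
Discriminant Δ = (5)² + 4·(-5) = 5.
Roots r₁,₂ = (5 ± √5)/2, so r₁ = \frac{\sqrt{5}}{2} + \frac{5}{2}, r₂ = \frac{5}{2} - \frac{\sqrt{5}}{2}.
General solution: T(n) = A·r₁^n + B·r₂^n.
From the initial conditions, A + B = -3 and r₁A + r₂B = 6.
Since r₁ - r₂ = √5: A = (6 - (-3)r₂)/√5 = - \frac{3}{2} + \frac{27 \sqrt{5}}{10}, and B = -3 - A = - \frac{27 \sqrt{5}}{10} - \frac{3}{2}.
So T(n) = \left(- \frac{3}{2} + \frac{27 \sqrt{5}}{10}\right)\left(\frac{\sqrt{5}}{2} + \frac{5}{2}\right)^n + \left(- \frac{27 \sqrt{5}}{10} - \frac{3}{2}\right)\left(\frac{5}{2} - \frac{\sqrt{5}}{2}\right)^n.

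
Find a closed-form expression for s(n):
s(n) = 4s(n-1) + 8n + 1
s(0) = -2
First-order linear with linear forcing.
Homogeneous solution: s_h(n) = A·(4)^n.
Try particular s_p(n) = pn + q. Substituting:
  pn + q = 4(p(n-1) + q) + 8n + 1.
Matching the n-coefficient: p = 4p + 8 ⇒ p = - \frac{8}{3}.
Matching constants: q = -4p + 4q + 1 ⇒ q = - \frac{35}{9}.
General: s(n) = A·(4)^n - \frac{8 n}{3} - \frac{35}{9}.
Apply s(0) = -2: A - \frac{35}{9} = -2 ⇒ A = \frac{17}{9}.
So s(n) = \frac{17 \cdot 4^{n}}{9} - \frac{8 n}{3} - \frac{35}{9}.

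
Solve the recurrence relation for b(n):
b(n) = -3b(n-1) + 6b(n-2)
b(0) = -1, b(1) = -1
Characteristic equation: x² + 3x - 6 = 0.
Discriminant Δ = (-3)² + 4·(6) = 33.
Roots r₁,₂ = (-3 ± √33)/2, so r₁ = - \frac{3}{2} + \frac{\sqrt{33}}{2}, r₂ = - \frac{\sqrt{33}}{2} - \frac{3}{2}.
General solution: b(n) = A·r₁^n + B·r₂^n.
From the initial conditions, A + B = -1 and r₁A + r₂B = -1.
Since r₁ - r₂ = √33: A = (-1 - (-1)r₂)/√33 = - \frac{1}{2} - \frac{5 \sqrt{33}}{66}, and B = -1 - A = - \frac{1}{2} + \frac{5 \sqrt{33}}{66}.
So b(n) = \left(- \frac{1}{2} - \frac{5 \sqrt{33}}{66}\right)\left(- \frac{3}{2} + \frac{\sqrt{33}}{2}\right)^n + \left(- \frac{1}{2} + \frac{5 \sqrt{33}}{66}\right)\left(- \frac{\sqrt{33}}{2} - \frac{3}{2}\right)^n.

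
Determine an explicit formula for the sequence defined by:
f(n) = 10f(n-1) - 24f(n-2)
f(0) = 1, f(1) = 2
Characteristic equation: x² - 10x + 24 = 0, which factors as (x - (6))(x - (4)) = 0.
Roots r₁ = 6, r₂ = 4 (distinct).
General solution: f(n) = A·(6)^n + B·(4)^n.
From f(0) = 1: A + B = 1.
From f(1) = 2: 6A + 4B = 2.
Solving: A = -1, B = 2.
So f(n) = 2 \cdot 4^{n} - 6^{n}.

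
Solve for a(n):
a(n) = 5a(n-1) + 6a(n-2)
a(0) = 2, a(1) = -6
Characteristic equation: x² - 5x - 6 = 0, which factors as (x - (6))(x - (-1)) = 0.
Roots r₁ = 6, r₂ = -1 (distinct).
General solution: a(n) = A·(6)^n + B·(-1)^n.
From a(0) = 2: A + B = 2.
From a(1) = -6: 6A - B = -6.
Solving: A = - \frac{4}{7}, B = \frac{18}{7}.
So a(n) = \frac{18 \left(-1\right)^{n}}{7} - \frac{4 \cdot 6^{n}}{7}.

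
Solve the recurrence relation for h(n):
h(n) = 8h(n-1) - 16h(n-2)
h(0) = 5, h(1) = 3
Characteristic equation: x² - 8x + 16 = 0, which is (x - (4))².
Repeated root r = 4.
General solution: h(n) = (A + Bn)·(4)^n.
From h(0) = 5: A = 5.
From h(1) = 3: (A + B)·(4) = 3 ⇒ B = - \frac{17}{4}.
So h(n) = \left(5 - \frac{17 n}{4}\right) \cdot (4)^n.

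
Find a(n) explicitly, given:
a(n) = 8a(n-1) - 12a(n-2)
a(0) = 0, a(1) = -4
Characteristic equation: x² - 8x + 12 = 0, which factors as (x - (6))(x - (2)) = 0.
Roots r₁ = 6, r₂ = 2 (distinct).
General solution: a(n) = A·(6)^n + B·(2)^n.
From a(0) = 0: A + B = 0.
From a(1) = -4: 6A + 2B = -4.
Solving: A = -1, B = 1.
So a(n) = 2^{n} - 6^{n}.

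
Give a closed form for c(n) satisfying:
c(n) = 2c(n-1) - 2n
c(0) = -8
First-order linear with linear forcing.
Homogeneous solution: c_h(n) = A·(2)^n.
Try particular c_p(n) = pn + q. Substituting:
  pn + q = 2(p(n-1) + q) - 2n.
Matching the n-coefficient: p = 2p - 2 ⇒ p = 2.
Matching constants: q = -2p + 2q ⇒ q = 4.
General: c(n) = A·(2)^n + 2 n + 4.
Apply c(0) = -8: A + 4 = -8 ⇒ A = -12.
So c(n) = - 12 \cdot 2^{n} + 2 n + 4.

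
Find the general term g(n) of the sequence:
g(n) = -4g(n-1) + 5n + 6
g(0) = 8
First-order linear with linear forcing.
Homogeneous solution: g_h(n) = A·(-4)^n.
Try particular g_p(n) = pn + q. Substituting:
  pn + q = -4(p(n-1) + q) + 5n + 6.
Matching the n-coefficient: p = -4p + 5 ⇒ p = 1.
Matching constants: q = 4p - 4q + 6 ⇒ q = 2.
General: g(n) = A·(-4)^n + n + 2.
Apply g(0) = 8: A + 2 = 8 ⇒ A = 6.
So g(n) = 6 \left(-4\right)^{n} + n + 2.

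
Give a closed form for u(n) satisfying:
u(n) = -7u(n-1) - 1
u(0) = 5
First-order linear non-homogeneous.
Homogeneous solution: u_h(n) = A·(-7)^n.
Try constant particular solution u_p = K: K = -7K - 1 ⇒ K = - \frac{1}{8}.
General: u(n) = A·(-7)^n - \frac{1}{8}.
Apply u(0) = 5: A - \frac{1}{8} = 5 ⇒ A = \frac{41}{8}.
So u(n) = \frac{41 \left(-7\right)^{n}}{8} - \frac{1}{8}.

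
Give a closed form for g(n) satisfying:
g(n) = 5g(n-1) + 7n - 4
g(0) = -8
First-order linear with linear forcing.
Homogeneous solution: g_h(n) = A·(5)^n.
Try particular g_p(n) = pn + q. Substituting:
  pn + q = 5(p(n-1) + q) + 7n - 4.
Matching the n-coefficient: p = 5p + 7 ⇒ p = - \frac{7}{4}.
Matching constants: q = -5p + 5q - 4 ⇒ q = - \frac{19}{16}.
General: g(n) = A·(5)^n - \frac{7 n}{4} - \frac{19}{16}.
Apply g(0) = -8: A - \frac{19}{16} = -8 ⇒ A = - \frac{109}{16}.
So g(n) = - \frac{109 \cdot 5^{n}}{16} - \frac{7 n}{4} - \frac{19}{16}.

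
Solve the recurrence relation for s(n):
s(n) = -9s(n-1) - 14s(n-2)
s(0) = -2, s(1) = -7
Characteristic equation: x² + 9x + 14 = 0, which factors as (x - (-7))(x - (-2)) = 0.
Roots r₁ = -7, r₂ = -2 (distinct).
General solution: s(n) = A·(-7)^n + B·(-2)^n.
From s(0) = -2: A + B = -2.
From s(1) = -7: -7A - 2B = -7.
Solving: A = \frac{11}{5}, B = - \frac{21}{5}.
So s(n) = - \frac{21 \left(-2\right)^{n}}{5} + \frac{11 \left(-7\right)^{n}}{5}.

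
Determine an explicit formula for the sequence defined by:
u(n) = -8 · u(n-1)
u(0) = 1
Pure geometric recurrence with ratio -8.
By induction u(n) = u(0) · (-8)^n = \left(-8\right)^{n}.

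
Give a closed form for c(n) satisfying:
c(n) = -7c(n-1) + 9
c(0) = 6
First-order linear non-homogeneous.
Homogeneous solution: c_h(n) = A·(-7)^n.
Try constant particular solution c_p = K: K = -7K + 9 ⇒ K = \frac{9}{8}.
General: c(n) = A·(-7)^n + \frac{9}{8}.
Apply c(0) = 6: A + \frac{9}{8} = 6 ⇒ A = \frac{39}{8}.
So c(n) = \frac{39 \left(-7\right)^{n}}{8} + \frac{9}{8}.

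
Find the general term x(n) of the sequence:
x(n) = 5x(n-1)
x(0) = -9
This is a homogeneous first-order recurrence with ratio 5.
By induction x(n) = x(0) · (5)^n = - 9 \cdot 5^{n}.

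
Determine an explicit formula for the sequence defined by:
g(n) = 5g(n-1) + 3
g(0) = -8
First-order linear non-homogeneous.
Homogeneous solution: g_h(n) = A·(5)^n.
Try constant particular solution g_p = K: K = 5K + 3 ⇒ K = - \frac{3}{4}.
General: g(n) = A·(5)^n - \frac{3}{4}.
Apply g(0) = -8: A - \frac{3}{4} = -8 ⇒ A = - \frac{29}{4}.
So g(n) = - \frac{29 \cdot 5^{n}}{4} - \frac{3}{4}.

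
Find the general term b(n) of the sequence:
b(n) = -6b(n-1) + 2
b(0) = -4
First-order linear non-homogeneous.
Homogeneous solution: b_h(n) = A·(-6)^n.
Try constant particular solution b_p = K: K = -6K + 2 ⇒ K = \frac{2}{7}.
General: b(n) = A·(-6)^n + \frac{2}{7}.
Apply b(0) = -4: A + \frac{2}{7} = -4 ⇒ A = - \frac{30}{7}.
So b(n) = \frac{2}{7} - \frac{30 \left(-6\right)^{n}}{7}.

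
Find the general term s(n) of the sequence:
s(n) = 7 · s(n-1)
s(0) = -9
Pure geometric recurrence with ratio 7.
By induction s(n) = s(0) · (7)^n = - 9 \cdot 7^{n}.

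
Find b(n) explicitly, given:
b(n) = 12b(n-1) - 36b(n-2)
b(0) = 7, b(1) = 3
Characteristic equation: x² - 12x + 36 = 0, which is (x - (6))².
Repeated root r = 6.
General solution: b(n) = (A + Bn)·(6)^n.
From b(0) = 7: A = 7.
From b(1) = 3: (A + B)·(6) = 3 ⇒ B = - \frac{13}{2}.
So b(n) = \left(7 - \frac{13 n}{2}\right) \cdot (6)^n.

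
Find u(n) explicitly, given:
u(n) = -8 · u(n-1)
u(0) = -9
Pure geometric recurrence with ratio -8.
By induction u(n) = u(0) · (-8)^n = - 9 \left(-8\right)^{n}.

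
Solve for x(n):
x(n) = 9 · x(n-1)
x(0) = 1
Pure geometric recurrence with ratio 9.
By induction x(n) = x(0) · (9)^n = 9^{n}.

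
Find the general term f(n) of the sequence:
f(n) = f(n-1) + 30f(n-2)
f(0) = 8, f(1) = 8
Characteristic equation: x² - x - 30 = 0, which factors as (x - (6))(x - (-5)) = 0.
Roots r₁ = 6, r₂ = -5 (distinct).
General solution: f(n) = A·(6)^n + B·(-5)^n.
From f(0) = 8: A + B = 8.
From f(1) = 8: 6A - 5B = 8.
Solving: A = \frac{48}{11}, B = \frac{40}{11}.
So f(n) = \frac{40 \left(-5\right)^{n}}{11} + \frac{48 \cdot 6^{n}}{11}.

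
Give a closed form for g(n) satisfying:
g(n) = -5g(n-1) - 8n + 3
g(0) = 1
First-order linear with linear forcing.
Homogeneous solution: g_h(n) = A·(-5)^n.
Try particular g_p(n) = pn + q. Substituting:
  pn + q = -5(p(n-1) + q) - 8n + 3.
Matching the n-coefficient: p = -5p - 8 ⇒ p = - \frac{4}{3}.
Matching constants: q = 5p - 5q + 3 ⇒ q = - \frac{11}{18}.
General: g(n) = A·(-5)^n - \frac{4 n}{3} - \frac{11}{18}.
Apply g(0) = 1: A - \frac{11}{18} = 1 ⇒ A = \frac{29}{18}.
So g(n) = \frac{29 \left(-5\right)^{n}}{18} - \frac{4 n}{3} - \frac{11}{18}.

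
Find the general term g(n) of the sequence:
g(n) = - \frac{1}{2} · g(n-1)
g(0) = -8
Pure geometric recurrence with ratio - \frac{1}{2}.
By induction g(n) = g(0) · (- \frac{1}{2})^n = - 8 \left(- \frac{1}{2}\right)^{n}.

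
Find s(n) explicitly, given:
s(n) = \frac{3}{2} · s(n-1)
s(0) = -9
Pure geometric recurrence with ratio \frac{3}{2}.
By induction s(n) = s(0) · (\frac{3}{2})^n = - 9 \left(\frac{3}{2}\right)^{n}.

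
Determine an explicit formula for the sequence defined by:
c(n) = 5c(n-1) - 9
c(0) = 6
First-order linear non-homogeneous.
Homogeneous solution: c_h(n) = A·(5)^n.
Try constant particular solution c_p = K: K = 5K - 9 ⇒ K = \frac{9}{4}.
General: c(n) = A·(5)^n + \frac{9}{4}.
Apply c(0) = 6: A + \frac{9}{4} = 6 ⇒ A = \frac{15}{4}.
So c(n) = \frac{15 \cdot 5^{n}}{4} + \frac{9}{4}.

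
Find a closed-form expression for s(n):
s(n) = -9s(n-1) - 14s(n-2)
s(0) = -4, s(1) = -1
Characteristic equation: x² + 9x + 14 = 0, which factors as (x - (-7))(x - (-2)) = 0.
Roots r₁ = -7, r₂ = -2 (distinct).
General solution: s(n) = A·(-7)^n + B·(-2)^n.
From s(0) = -4: A + B = -4.
From s(1) = -1: -7A - 2B = -1.
Solving: A = \frac{9}{5}, B = - \frac{29}{5}.
So s(n) = - \frac{29 \left(-2\right)^{n}}{5} + \frac{9 \left(-7\right)^{n}}{5}.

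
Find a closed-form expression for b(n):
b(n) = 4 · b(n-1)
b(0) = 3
Pure geometric recurrence with ratio 4.
By induction b(n) = b(0) · (4)^n = 3 \cdot 4^{n}.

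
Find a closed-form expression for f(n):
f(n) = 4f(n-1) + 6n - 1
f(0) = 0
First-order linear with linear forcing.
Homogeneous solution: f_h(n) = A·(4)^n.
Try particular f_p(n) = pn + q. Substituting:
  pn + q = 4(p(n-1) + q) + 6n - 1.
Matching the n-coefficient: p = 4p + 6 ⇒ p = -2.
Matching constants: q = -4p + 4q - 1 ⇒ q = - \frac{7}{3}.
General: f(n) = A·(4)^n - 2 n - \frac{7}{3}.
Apply f(0) = 0: A - \frac{7}{3} = 0 ⇒ A = \frac{7}{3}.
So f(n) = \frac{7 \cdot 4^{n}}{3} - 2 n - \frac{7}{3}.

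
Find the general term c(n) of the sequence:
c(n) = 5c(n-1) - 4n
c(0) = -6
First-order linear with linear forcing.
Homogeneous solution: c_h(n) = A·(5)^n.
Try particular c_p(n) = pn + q. Substituting:
  pn + q = 5(p(n-1) + q) - 4n.
Matching the n-coefficient: p = 5p - 4 ⇒ p = 1.
Matching constants: q = -5p + 5q ⇒ q = \frac{5}{4}.
General: c(n) = A·(5)^n + n + \frac{5}{4}.
Apply c(0) = -6: A + \frac{5}{4} = -6 ⇒ A = - \frac{29}{4}.
So c(n) = - \frac{29 \cdot 5^{n}}{4} + n + \frac{5}{4}.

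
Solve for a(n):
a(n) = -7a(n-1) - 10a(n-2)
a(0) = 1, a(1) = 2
Characteristic equation: x² + 7x + 10 = 0, which factors as (x - (-2))(x - (-5)) = 0.
Roots r₁ = -2, r₂ = -5 (distinct).
General solution: a(n) = A·(-2)^n + B·(-5)^n.
From a(0) = 1: A + B = 1.
From a(1) = 2: -2A - 5B = 2.
Solving: A = \frac{7}{3}, B = - \frac{4}{3}.
So a(n) = \frac{7 \left(-2\right)^{n}}{3} - \frac{4 \left(-5\right)^{n}}{3}.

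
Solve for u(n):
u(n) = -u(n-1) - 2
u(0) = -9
First-order linear non-homogeneous.
Homogeneous solution: u_h(n) = A·(-1)^n.
Try constant particular solution u_p = K: K = -K - 2 ⇒ K = -1.
General: u(n) = A·(-1)^n - 1.
Apply u(0) = -9: A - 1 = -9 ⇒ A = -8.
So u(n) = - 8 \left(-1\right)^{n} - 1.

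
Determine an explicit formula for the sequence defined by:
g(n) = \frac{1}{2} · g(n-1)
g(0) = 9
Pure geometric recurrence with ratio \frac{1}{2}.
By induction g(n) = g(0) · (\frac{1}{2})^n = 9 \cdot 2^{- n}.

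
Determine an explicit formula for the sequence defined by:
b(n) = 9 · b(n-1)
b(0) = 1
Pure geometric recurrence with ratio 9.
By induction b(n) = b(0) · (9)^n = 9^{n}.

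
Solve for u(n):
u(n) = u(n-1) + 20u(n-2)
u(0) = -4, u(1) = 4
Characteristic equation: x² - x - 20 = 0, which factors as (x - (-4))(x - (5)) = 0.
Roots r₁ = -4, r₂ = 5 (distinct).
General solution: u(n) = A·(-4)^n + B·(5)^n.
From u(0) = -4: A + B = -4.
From u(1) = 4: -4A + 5B = 4.
Solving: A = - \frac{8}{3}, B = - \frac{4}{3}.
So u(n) = - \frac{8 \left(-4\right)^{n}}{3} - \frac{4 \cdot 5^{n}}{3}.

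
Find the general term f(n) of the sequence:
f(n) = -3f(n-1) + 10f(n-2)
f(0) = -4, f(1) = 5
Characteristic equation: x² + 3x - 10 = 0, which factors as (x - (-5))(x - (2)) = 0.
Roots r₁ = -5, r₂ = 2 (distinct).
General solution: f(n) = A·(-5)^n + B·(2)^n.
From f(0) = -4: A + B = -4.
From f(1) = 5: -5A + 2B = 5.
Solving: A = - \frac{13}{7}, B = - \frac{15}{7}.
So f(n) = - \frac{13 \left(-5\right)^{n}}{7} - \frac{15 \cdot 2^{n}}{7}.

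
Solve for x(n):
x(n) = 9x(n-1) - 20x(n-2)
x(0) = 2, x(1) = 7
Characteristic equation: x² - 9x + 20 = 0, which factors as (x - (5))(x - (4)) = 0.
Roots r₁ = 5, r₂ = 4 (distinct).
General solution: x(n) = A·(5)^n + B·(4)^n.
From x(0) = 2: A + B = 2.
From x(1) = 7: 5A + 4B = 7.
Solving: A = -1, B = 3.
So x(n) = 3 \cdot 4^{n} - 5^{n}.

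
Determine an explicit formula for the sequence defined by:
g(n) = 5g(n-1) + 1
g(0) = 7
First-order linear non-homogeneous.
Homogeneous solution: g_h(n) = A·(5)^n.
Try constant particular solution g_p = K: K = 5K + 1 ⇒ K = - \frac{1}{4}.
General: g(n) = A·(5)^n - \frac{1}{4}.
Apply g(0) = 7: A - \frac{1}{4} = 7 ⇒ A = \frac{29}{4}.
So g(n) = \frac{29 \cdot 5^{n}}{4} - \frac{1}{4}.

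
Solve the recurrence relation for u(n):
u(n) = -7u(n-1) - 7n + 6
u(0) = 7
First-order linear with linear forcing.
Homogeneous solution: u_h(n) = A·(-7)^n.
Try particular u_p(n) = pn + q. Substituting:
  pn + q = -7(p(n-1) + q) - 7n + 6.
Matching the n-coefficient: p = -7p - 7 ⇒ p = - \frac{7}{8}.
Matching constants: q = 7p - 7q + 6 ⇒ q = - \frac{1}{64}.
General: u(n) = A·(-7)^n - \frac{7 n}{8} - \frac{1}{64}.
Apply u(0) = 7: A - \frac{1}{64} = 7 ⇒ A = \frac{449}{64}.
So u(n) = \frac{449 \left(-7\right)^{n}}{64} - \frac{7 n}{8} - \frac{1}{64}.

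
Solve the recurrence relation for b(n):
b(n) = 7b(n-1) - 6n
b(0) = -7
First-order linear with linear forcing.
Homogeneous solution: b_h(n) = A·(7)^n.
Try particular b_p(n) = pn + q. Substituting:
  pn + q = 7(p(n-1) + q) - 6n.
Matching the n-coefficient: p = 7p - 6 ⇒ p = 1.
Matching constants: q = -7p + 7q ⇒ q = \frac{7}{6}.
General: b(n) = A·(7)^n + n + \frac{7}{6}.
Apply b(0) = -7: A + \frac{7}{6} = -7 ⇒ A = - \frac{49}{6}.
So b(n) = - \frac{49 \cdot 7^{n}}{6} + n + \frac{7}{6}.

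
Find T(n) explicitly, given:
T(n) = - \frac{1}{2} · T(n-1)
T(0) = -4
Pure geometric recurrence with ratio - \frac{1}{2}.
By induction T(n) = T(0) · (- \frac{1}{2})^n = - 4 \left(- \frac{1}{2}\right)^{n}.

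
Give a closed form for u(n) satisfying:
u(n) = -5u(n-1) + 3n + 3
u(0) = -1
First-order linear with linear forcing.
Homogeneous solution: u_h(n) = A·(-5)^n.
Try particular u_p(n) = pn + q. Substituting:
  pn + q = -5(p(n-1) + q) + 3n + 3.
Matching the n-coefficient: p = -5p + 3 ⇒ p = \frac{1}{2}.
Matching constants: q = 5p - 5q + 3 ⇒ q = \frac{11}{12}.
General: u(n) = A·(-5)^n + \frac{n}{2} + \frac{11}{12}.
Apply u(0) = -1: A + \frac{11}{12} = -1 ⇒ A = - \frac{23}{12}.
So u(n) = - \frac{23 \left(-5\right)^{n}}{12} + \frac{n}{2} + \frac{11}{12}.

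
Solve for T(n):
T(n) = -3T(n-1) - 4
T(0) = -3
First-order linear non-homogeneous.
Homogeneous solution: T_h(n) = A·(-3)^n.
Try constant particular solution T_p = K: K = -3K - 4 ⇒ K = -1.
General: T(n) = A·(-3)^n - 1.
Apply T(0) = -3: A - 1 = -3 ⇒ A = -2.
So T(n) = - 2 \left(-3\right)^{n} - 1.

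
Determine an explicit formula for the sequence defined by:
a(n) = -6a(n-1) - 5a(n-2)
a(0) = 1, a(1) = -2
Characteristic equation: x² + 6x + 5 = 0, which factors as (x - (-5))(x - (-1)) = 0.
Roots r₁ = -5, r₂ = -1 (distinct).
General solution: a(n) = A·(-5)^n + B·(-1)^n.
From a(0) = 1: A + B = 1.
From a(1) = -2: -5A - B = -2.
Solving: A = \frac{1}{4}, B = \frac{3}{4}.
So a(n) = \frac{3 \left(-1\right)^{n}}{4} + \frac{\left(-5\right)^{n}}{4}.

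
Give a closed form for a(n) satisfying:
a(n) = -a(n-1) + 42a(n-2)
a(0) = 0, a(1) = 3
Characteristic equation: x² + x - 42 = 0, which factors as (x - (-7))(x - (6)) = 0.
Roots r₁ = -7, r₂ = 6 (distinct).
General solution: a(n) = A·(-7)^n + B·(6)^n.
From a(0) = 0: A + B = 0.
From a(1) = 3: -7A + 6B = 3.
Solving: A = - \frac{3}{13}, B = \frac{3}{13}.
So a(n) = - \frac{3 \left(-7\right)^{n}}{13} + \frac{3 \cdot 6^{n}}{13}.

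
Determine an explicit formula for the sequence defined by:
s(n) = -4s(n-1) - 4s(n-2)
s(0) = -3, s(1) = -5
Characteristic equation: x² + 4x + 4 = 0, which is (x - (-2))².
Repeated root r = -2.
General solution: s(n) = (A + Bn)·(-2)^n.
From s(0) = -3: A = -3.
From s(1) = -5: (A + B)·(-2) = -5 ⇒ B = \frac{11}{2}.
So s(n) = \left(\frac{11 n}{2} - 3\right) \cdot (-2)^n.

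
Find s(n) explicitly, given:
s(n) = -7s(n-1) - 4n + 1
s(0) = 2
First-order linear with linear forcing.
Homogeneous solution: s_h(n) = A·(-7)^n.
Try particular s_p(n) = pn + q. Substituting:
  pn + q = -7(p(n-1) + q) - 4n + 1.
Matching the n-coefficient: p = -7p - 4 ⇒ p = - \frac{1}{2}.
Matching constants: q = 7p - 7q + 1 ⇒ q = - \frac{5}{16}.
General: s(n) = A·(-7)^n - \frac{n}{2} - \frac{5}{16}.
Apply s(0) = 2: A - \frac{5}{16} = 2 ⇒ A = \frac{37}{16}.
So s(n) = \frac{37 \left(-7\right)^{n}}{16} - \frac{n}{2} - \frac{5}{16}.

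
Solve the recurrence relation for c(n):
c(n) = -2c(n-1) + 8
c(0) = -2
First-order linear non-homogeneous.
Homogeneous solution: c_h(n) = A·(-2)^n.
Try constant particular solution c_p = K: K = -2K + 8 ⇒ K = \frac{8}{3}.
General: c(n) = A·(-2)^n + \frac{8}{3}.
Apply c(0) = -2: A + \frac{8}{3} = -2 ⇒ A = - \frac{14}{3}.
So c(n) = \frac{8}{3} - \frac{14 \left(-2\right)^{n}}{3}.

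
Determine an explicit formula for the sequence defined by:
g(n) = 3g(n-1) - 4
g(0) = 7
First-order linear non-homogeneous.
Homogeneous solution: g_h(n) = A·(3)^n.
Try constant particular solution g_p = K: K = 3K - 4 ⇒ K = 2.
General: g(n) = A·(3)^n + 2.
Apply g(0) = 7: A + 2 = 7 ⇒ A = 5.
So g(n) = 5 \cdot 3^{n} + 2.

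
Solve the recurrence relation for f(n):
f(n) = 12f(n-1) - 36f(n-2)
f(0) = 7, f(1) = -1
Characteristic equation: x² - 12x + 36 = 0, which is (x - (6))².
Repeated root r = 6.
General solution: f(n) = (A + Bn)·(6)^n.
From f(0) = 7: A = 7.
From f(1) = -1: (A + B)·(6) = -1 ⇒ B = - \frac{43}{6}.
So f(n) = \left(7 - \frac{43 n}{6}\right) \cdot (6)^n.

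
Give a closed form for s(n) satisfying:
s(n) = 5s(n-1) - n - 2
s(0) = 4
First-order linear with linear forcing.
Homogeneous solution: s_h(n) = A·(5)^n.
Try particular s_p(n) = pn + q. Substituting:
  pn + q = 5(p(n-1) + q) - n - 2.
Matching the n-coefficient: p = 5p - 1 ⇒ p = \frac{1}{4}.
Matching constants: q = -5p + 5q - 2 ⇒ q = \frac{13}{16}.
General: s(n) = A·(5)^n + \frac{n}{4} + \frac{13}{16}.
Apply s(0) = 4: A + \frac{13}{16} = 4 ⇒ A = \frac{51}{16}.
So s(n) = \frac{51 \cdot 5^{n}}{16} + \frac{n}{4} + \frac{13}{16}.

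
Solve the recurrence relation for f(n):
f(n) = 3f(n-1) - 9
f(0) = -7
First-order linear non-homogeneous.
Homogeneous solution: f_h(n) = A·(3)^n.
Try constant particular solution f_p = K: K = 3K - 9 ⇒ K = \frac{9}{2}.
General: f(n) = A·(3)^n + \frac{9}{2}.
Apply f(0) = -7: A + \frac{9}{2} = -7 ⇒ A = - \frac{23}{2}.
So f(n) = \frac{9}{2} - \frac{23 \cdot 3^{n}}{2}.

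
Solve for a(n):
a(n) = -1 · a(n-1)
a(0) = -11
Pure geometric recurrence with ratio -1.
By induction a(n) = a(0) · (-1)^n = - 11 \left(-1\right)^{n}.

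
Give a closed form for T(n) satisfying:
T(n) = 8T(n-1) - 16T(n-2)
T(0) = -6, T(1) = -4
Characteristic equation: x² - 8x + 16 = 0, which is (x - (4))².
Repeated root r = 4.
General solution: T(n) = (A + Bn)·(4)^n.
From T(0) = -6: A = -6.
From T(1) = -4: (A + B)·(4) = -4 ⇒ B = 5.
So T(n) = \left(5 n - 6\right) \cdot (4)^n.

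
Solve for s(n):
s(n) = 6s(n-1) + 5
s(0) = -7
First-order linear non-homogeneous.
Homogeneous solution: s_h(n) = A·(6)^n.
Try constant particular solution s_p = K: K = 6K + 5 ⇒ K = -1.
General: s(n) = A·(6)^n - 1.
Apply s(0) = -7: A - 1 = -7 ⇒ A = -6.
So s(n) = - 6 \cdot 6^{n} - 1.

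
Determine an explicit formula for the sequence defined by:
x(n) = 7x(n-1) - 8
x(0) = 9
First-order linear non-homogeneous.
Homogeneous solution: x_h(n) = A·(7)^n.
Try constant particular solution x_p = K: K = 7K - 8 ⇒ K = \frac{4}{3}.
General: x(n) = A·(7)^n + \frac{4}{3}.
Apply x(0) = 9: A + \frac{4}{3} = 9 ⇒ A = \frac{23}{3}.
So x(n) = \frac{23 \cdot 7^{n}}{3} + \frac{4}{3}.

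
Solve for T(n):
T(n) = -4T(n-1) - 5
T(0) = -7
First-order linear non-homogeneous.
Homogeneous solution: T_h(n) = A·(-4)^n.
Try constant particular solution T_p = K: K = -4K - 5 ⇒ K = -1.
General: T(n) = A·(-4)^n - 1.
Apply T(0) = -7: A - 1 = -7 ⇒ A = -6.
So T(n) = - 6 \left(-4\right)^{n} - 1.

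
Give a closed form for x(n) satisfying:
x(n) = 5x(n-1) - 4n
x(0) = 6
First-order linear with linear forcing.
Homogeneous solution: x_h(n) = A·(5)^n.
Try particular x_p(n) = pn + q. Substituting:
  pn + q = 5(p(n-1) + q) - 4n.
Matching the n-coefficient: p = 5p - 4 ⇒ p = 1.
Matching constants: q = -5p + 5q ⇒ q = \frac{5}{4}.
General: x(n) = A·(5)^n + n + \frac{5}{4}.
Apply x(0) = 6: A + \frac{5}{4} = 6 ⇒ A = \frac{19}{4}.
So x(n) = \frac{19 \cdot 5^{n}}{4} + n + \frac{5}{4}.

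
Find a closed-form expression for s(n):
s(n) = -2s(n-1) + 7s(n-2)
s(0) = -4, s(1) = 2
Characteristic equation: x² + 2x - 7 = 0.
Discriminant Δ = (-2)² + 4·(7) = 32.
Roots r₁,₂ = (-2 ± √32)/2, so r₁ = -1 + 2 \sqrt{2}, r₂ = - 2 \sqrt{2} - 1.
General solution: s(n) = A·r₁^n + B·r₂^n.
From the initial conditions, A + B = -4 and r₁A + r₂B = 2.
Since r₁ - r₂ = √32: A = (2 - (-4)r₂)/√32 = -2 - \frac{\sqrt{2}}{4}, and B = -4 - A = -2 + \frac{\sqrt{2}}{4}.
So s(n) = \left(-2 - \frac{\sqrt{2}}{4}\right)\left(-1 + 2 \sqrt{2}\right)^n + \left(-2 + \frac{\sqrt{2}}{4}\right)\left(- 2 \sqrt{2} - 1\right)^n.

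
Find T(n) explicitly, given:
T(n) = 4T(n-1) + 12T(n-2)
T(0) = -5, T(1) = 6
Characteristic equation: x² - 4x - 12 = 0, which factors as (x - (-2))(x - (6)) = 0.
Roots r₁ = -2, r₂ = 6 (distinct).
General solution: T(n) = A·(-2)^n + B·(6)^n.
From T(0) = -5: A + B = -5.
From T(1) = 6: -2A + 6B = 6.
Solving: A = - \frac{9}{2}, B = - \frac{1}{2}.
So T(n) = - \frac{9 \left(-2\right)^{n}}{2} - \frac{6^{n}}{2}.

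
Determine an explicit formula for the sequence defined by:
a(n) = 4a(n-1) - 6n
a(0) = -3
First-order linear with linear forcing.
Homogeneous solution: a_h(n) = A·(4)^n.
Try particular a_p(n) = pn + q. Substituting:
  pn + q = 4(p(n-1) + q) - 6n.
Matching the n-coefficient: p = 4p - 6 ⇒ p = 2.
Matching constants: q = -4p + 4q ⇒ q = \frac{8}{3}.
General: a(n) = A·(4)^n + 2 n + \frac{8}{3}.
Apply a(0) = -3: A + \frac{8}{3} = -3 ⇒ A = - \frac{17}{3}.
So a(n) = - \frac{17 \cdot 4^{n}}{3} + 2 n + \frac{8}{3}.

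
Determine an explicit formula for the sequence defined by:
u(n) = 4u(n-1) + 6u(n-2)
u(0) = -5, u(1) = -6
Characteristic equation: x² - 4x - 6 = 0.
Discriminant Δ = (4)² + 4·(6) = 40.
Roots r₁,₂ = (4 ± √40)/2, so r₁ = 2 + \sqrt{10}, r₂ = 2 - \sqrt{10}.
General solution: u(n) = A·r₁^n + B·r₂^n.
From the initial conditions, A + B = -5 and r₁A + r₂B = -6.
Since r₁ - r₂ = √40: A = (-6 - (-5)r₂)/√40 = - \frac{5}{2} + \frac{\sqrt{10}}{5}, and B = -5 - A = - \frac{5}{2} - \frac{\sqrt{10}}{5}.
So u(n) = \left(- \frac{5}{2} + \frac{\sqrt{10}}{5}\right)\left(2 + \sqrt{10}\right)^n + \left(- \frac{5}{2} - \frac{\sqrt{10}}{5}\right)\left(2 - \sqrt{10}\right)^n.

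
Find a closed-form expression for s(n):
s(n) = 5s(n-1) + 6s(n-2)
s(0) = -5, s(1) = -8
Characteristic equation: x² - 5x - 6 = 0, which factors as (x - (-1))(x - (6)) = 0.
Roots r₁ = -1, r₂ = 6 (distinct).
General solution: s(n) = A·(-1)^n + B·(6)^n.
From s(0) = -5: A + B = -5.
From s(1) = -8: -A + 6B = -8.
Solving: A = - \frac{22}{7}, B = - \frac{13}{7}.
So s(n) = - \frac{22 \left(-1\right)^{n}}{7} - \frac{13 \cdot 6^{n}}{7}.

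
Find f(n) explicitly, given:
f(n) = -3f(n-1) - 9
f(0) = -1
First-order linear non-homogeneous.
Homogeneous solution: f_h(n) = A·(-3)^n.
Try constant particular solution f_p = K: K = -3K - 9 ⇒ K = - \frac{9}{4}.
General: f(n) = A·(-3)^n - \frac{9}{4}.
Apply f(0) = -1: A - \frac{9}{4} = -1 ⇒ A = \frac{5}{4}.
So f(n) = \frac{5 \left(-3\right)^{n}}{4} - \frac{9}{4}.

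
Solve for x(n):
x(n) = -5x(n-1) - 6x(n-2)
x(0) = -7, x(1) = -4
Characteristic equation: x² + 5x + 6 = 0, which factors as (x - (-3))(x - (-2)) = 0.
Roots r₁ = -3, r₂ = -2 (distinct).
General solution: x(n) = A·(-3)^n + B·(-2)^n.
From x(0) = -7: A + B = -7.
From x(1) = -4: -3A - 2B = -4.
Solving: A = 18, B = -25.
So x(n) = - 25 \left(-2\right)^{n} + 18 \left(-3\right)^{n}.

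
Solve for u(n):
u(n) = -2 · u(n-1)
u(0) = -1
Pure geometric recurrence with ratio -2.
By induction u(n) = u(0) · (-2)^n = - \left(-2\right)^{n}.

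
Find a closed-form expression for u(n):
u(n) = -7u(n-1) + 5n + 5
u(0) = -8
First-order linear with linear forcing.
Homogeneous solution: u_h(n) = A·(-7)^n.
Try particular u_p(n) = pn + q. Substituting:
  pn + q = -7(p(n-1) + q) + 5n + 5.
Matching the n-coefficient: p = -7p + 5 ⇒ p = \frac{5}{8}.
Matching constants: q = 7p - 7q + 5 ⇒ q = \frac{75}{64}.
General: u(n) = A·(-7)^n + \frac{5 n}{8} + \frac{75}{64}.
Apply u(0) = -8: A + \frac{75}{64} = -8 ⇒ A = - \frac{587}{64}.
So u(n) = - \frac{587 \left(-7\right)^{n}}{64} + \frac{5 n}{8} + \frac{75}{64}.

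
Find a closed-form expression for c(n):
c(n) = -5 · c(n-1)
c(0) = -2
Pure geometric recurrence with ratio -5.
By induction c(n) = c(0) · (-5)^n = - 2 \left(-5\right)^{n}.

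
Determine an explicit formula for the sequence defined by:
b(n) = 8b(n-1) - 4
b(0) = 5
First-order linear non-homogeneous.
Homogeneous solution: b_h(n) = A·(8)^n.
Try constant particular solution b_p = K: K = 8K - 4 ⇒ K = \frac{4}{7}.
General: b(n) = A·(8)^n + \frac{4}{7}.
Apply b(0) = 5: A + \frac{4}{7} = 5 ⇒ A = \frac{31}{7}.
So b(n) = \frac{31 \cdot 8^{n}}{7} + \frac{4}{7}.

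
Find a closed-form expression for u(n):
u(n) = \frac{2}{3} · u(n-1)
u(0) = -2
Pure geometric recurrence with ratio \frac{2}{3}.
By induction u(n) = u(0) · (\frac{2}{3})^n = - 2 \left(\frac{2}{3}\right)^{n}.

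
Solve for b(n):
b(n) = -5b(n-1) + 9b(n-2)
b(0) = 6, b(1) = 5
Characteristic equation: x² + 5x - 9 = 0.
Discriminant Δ = (-5)² + 4·(9) = 61.
Roots r₁,₂ = (-5 ± √61)/2, so r₁ = - \frac{5}{2} + \frac{\sqrt{61}}{2}, r₂ = - \frac{\sqrt{61}}{2} - \frac{5}{2}.
General solution: b(n) = A·r₁^n + B·r₂^n.
From the initial conditions, A + B = 6 and r₁A + r₂B = 5.
Since r₁ - r₂ = √61: A = (5 - (6)r₂)/√61 = \frac{20 \sqrt{61}}{61} + 3, and B = 6 - A = 3 - \frac{20 \sqrt{61}}{61}.
So b(n) = \left(\frac{20 \sqrt{61}}{61} + 3\right)\left(- \frac{5}{2} + \frac{\sqrt{61}}{2}\right)^n + \left(3 - \frac{20 \sqrt{61}}{61}\right)\left(- \frac{\sqrt{61}}{2} - \frac{5}{2}\right)^n.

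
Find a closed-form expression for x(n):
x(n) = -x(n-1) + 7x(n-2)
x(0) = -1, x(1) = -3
Characteristic equation: x² + x - 7 = 0.
Discriminant Δ = (-1)² + 4·(7) = 29.
Roots r₁,₂ = (-1 ± √29)/2, so r₁ = - \frac{1}{2} + \frac{\sqrt{29}}{2}, r₂ = - \frac{\sqrt{29}}{2} - \frac{1}{2}.
General solution: x(n) = A·r₁^n + B·r₂^n.
From the initial conditions, A + B = -1 and r₁A + r₂B = -3.
Since r₁ - r₂ = √29: A = (-3 - (-1)r₂)/√29 = - \frac{7 \sqrt{29}}{58} - \frac{1}{2}, and B = -1 - A = - \frac{1}{2} + \frac{7 \sqrt{29}}{58}.
So x(n) = \left(- \frac{7 \sqrt{29}}{58} - \frac{1}{2}\right)\left(- \frac{1}{2} + \frac{\sqrt{29}}{2}\right)^n + \left(- \frac{1}{2} + \frac{7 \sqrt{29}}{58}\right)\left(- \frac{\sqrt{29}}{2} - \frac{1}{2}\right)^n.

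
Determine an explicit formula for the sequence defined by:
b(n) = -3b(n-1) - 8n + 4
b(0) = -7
First-order linear with linear forcing.
Homogeneous solution: b_h(n) = A·(-3)^n.
Try particular b_p(n) = pn + q. Substituting:
  pn + q = -3(p(n-1) + q) - 8n + 4.
Matching the n-coefficient: p = -3p - 8 ⇒ p = -2.
Matching constants: q = 3p - 3q + 4 ⇒ q = - \frac{1}{2}.
General: b(n) = A·(-3)^n - 2 n - \frac{1}{2}.
Apply b(0) = -7: A - \frac{1}{2} = -7 ⇒ A = - \frac{13}{2}.
So b(n) = - \frac{13 \left(-3\right)^{n}}{2} - 2 n - \frac{1}{2}.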